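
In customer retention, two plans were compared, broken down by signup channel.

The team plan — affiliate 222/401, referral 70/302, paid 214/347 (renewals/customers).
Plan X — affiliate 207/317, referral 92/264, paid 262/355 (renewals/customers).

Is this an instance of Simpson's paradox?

Affiliate: the team plan 222/401 = 55.4%, Plan X 207/317 = 65.3% → Plan X
Referral: the team plan 70/302 = 23.2%, Plan X 92/264 = 34.8% → Plan X
Paid: the team plan 214/347 = 61.7%, Plan X 262/355 = 73.8% → Plan X
Overall: the team plan 506/1050 = 48.2%, Plan X 561/936 = 59.9% → Plan X
Plan X wins overall and in every signup group — no reversal.

No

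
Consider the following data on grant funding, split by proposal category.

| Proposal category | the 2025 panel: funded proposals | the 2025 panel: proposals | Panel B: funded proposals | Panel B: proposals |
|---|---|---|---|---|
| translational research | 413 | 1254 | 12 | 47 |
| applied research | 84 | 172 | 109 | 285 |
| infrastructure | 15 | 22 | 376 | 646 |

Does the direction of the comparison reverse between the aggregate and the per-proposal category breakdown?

Translational research: the 2025 panel 413/1254 = 32.9%, Panel B 12/47 = 25.5% → the 2025 panel
Applied research: the 2025 panel 84/172 = 48.8%, Panel B 109/285 = 38.2% → the 2025 panel
Infrastructure: the 2025 panel 15/22 = 68.2%, Panel B 376/646 = 58.2% → the 2025 panel
Overall: the 2025 panel 512/1448 = 35.4%, Panel B 497/978 = 50.8% → Panel B
The 2025 panel wins each proposal group but Panel B wins overall — the comparison reverses. The 2025 panel's proposals skew toward translational research, which has a lower base rate.

Yes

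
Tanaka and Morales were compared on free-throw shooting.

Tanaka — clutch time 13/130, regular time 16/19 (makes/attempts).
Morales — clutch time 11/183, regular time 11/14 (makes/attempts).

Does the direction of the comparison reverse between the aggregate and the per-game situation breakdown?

No

Clutch time: Tanaka 13/130 = 10.0%, Morales 11/183 = 6.0% → Tanaka
Regular time: Tanaka 16/19 = 84.2%, Morales 11/14 = 78.6% → Tanaka
Overall: Tanaka 29/149 = 19.5%, Morales 22/197 = 11.2% → Tanaka
Tanaka wins overall and in every game group — no reversal.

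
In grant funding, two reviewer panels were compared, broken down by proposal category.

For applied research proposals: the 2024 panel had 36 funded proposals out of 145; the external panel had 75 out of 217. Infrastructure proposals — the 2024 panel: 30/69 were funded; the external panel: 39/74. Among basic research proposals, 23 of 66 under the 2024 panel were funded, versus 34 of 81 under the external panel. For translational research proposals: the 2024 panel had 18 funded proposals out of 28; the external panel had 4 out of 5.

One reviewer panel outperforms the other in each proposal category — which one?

Applied research: the 2024 panel 36/145 = 24.8%, the external panel 75/217 = 34.6% → the external panel
Infrastructure: the 2024 panel 30/69 = 43.5%, the external panel 39/74 = 52.7% → the external panel
Basic research: the 2024 panel 23/66 = 34.8%, the external panel 34/81 = 42.0% → the external panel
Translational research: the 2024 panel 18/28 = 64.3%, the external panel 4/5 = 80.0% → the external panel
The external panel has the higher rate in all 4 groups.

the external panel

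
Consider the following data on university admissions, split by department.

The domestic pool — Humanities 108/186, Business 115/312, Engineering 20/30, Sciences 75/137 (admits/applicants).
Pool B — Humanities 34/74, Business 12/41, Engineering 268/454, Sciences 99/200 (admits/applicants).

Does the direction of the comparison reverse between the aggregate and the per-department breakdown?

Humanities: the domestic pool 108/186 = 58.1%, Pool B 34/74 = 45.9% → the domestic pool
Business: the domestic pool 115/312 = 36.9%, Pool B 12/41 = 29.3% → the domestic pool
Engineering: the domestic pool 20/30 = 66.7%, Pool B 268/454 = 59.0% → the domestic pool
Sciences: the domestic pool 75/137 = 54.7%, Pool B 99/200 = 49.5% → the domestic pool
Overall: the domestic pool 318/665 = 47.8%, Pool B 413/769 = 53.7% → Pool B
The domestic pool wins each department group but Pool B wins overall — the comparison reverses. The domestic pool's applicants skew toward Business, which has a lower base rate.

Yes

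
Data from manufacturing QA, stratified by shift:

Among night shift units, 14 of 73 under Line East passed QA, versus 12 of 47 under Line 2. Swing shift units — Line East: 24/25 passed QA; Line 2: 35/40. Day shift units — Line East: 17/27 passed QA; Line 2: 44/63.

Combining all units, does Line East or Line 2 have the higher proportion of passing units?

Line 2

Night shift: Line East 14/73 = 19.2%, Line 2 12/47 = 25.5% → Line 2
Swing shift: Line East 24/25 = 96.0%, Line 2 35/40 = 87.5% → Line East
Day shift: Line East 17/27 = 63.0%, Line 2 44/63 = 69.8% → Line 2
Overall: Line East 55/125 = 44.0%, Line 2 91/150 = 60.7% → Line 2
(Neither sweeps every shift group, but Line 2 has the higher pooled rate.)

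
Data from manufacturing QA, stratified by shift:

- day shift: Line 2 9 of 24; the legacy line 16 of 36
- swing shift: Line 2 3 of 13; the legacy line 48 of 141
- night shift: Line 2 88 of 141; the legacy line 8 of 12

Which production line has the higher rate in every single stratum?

the legacy line

Day shift: Line 2 9/24 = 37.5%, the legacy line 16/36 = 44.4% → the legacy line
Swing shift: Line 2 3/13 = 23.1%, the legacy line 48/141 = 34.0% → the legacy line
Night shift: Line 2 88/141 = 62.4%, the legacy line 8/12 = 66.7% → the legacy line
The legacy line has the higher rate in all 3 groups.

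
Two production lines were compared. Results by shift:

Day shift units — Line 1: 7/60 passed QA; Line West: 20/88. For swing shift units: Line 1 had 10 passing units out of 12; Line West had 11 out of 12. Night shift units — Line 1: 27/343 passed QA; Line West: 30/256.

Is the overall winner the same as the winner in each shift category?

Yes

Day shift: Line 1 7/60 = 11.7%, Line West 20/88 = 22.7% → Line West
Swing shift: Line 1 10/12 = 83.3%, Line West 11/12 = 91.7% → Line West
Night shift: Line 1 27/343 = 7.9%, Line West 30/256 = 11.7% → Line West
Overall: Line 1 44/415 = 10.6%, Line West 61/356 = 17.1% → Line West
Line West wins overall and in every shift group — no reversal.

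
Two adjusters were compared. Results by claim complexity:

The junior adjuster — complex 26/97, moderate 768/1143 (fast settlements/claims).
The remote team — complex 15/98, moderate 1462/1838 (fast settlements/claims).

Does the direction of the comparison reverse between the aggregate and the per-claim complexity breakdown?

Complex: the junior adjuster 26/97 = 26.8%, the remote team 15/98 = 15.3% → the junior adjuster
Moderate: the junior adjuster 768/1143 = 67.2%, the remote team 1462/1838 = 79.5% → the remote team
Overall: the junior adjuster 794/1240 = 64.0%, the remote team 1477/1936 = 76.3% → the remote team
Neither sweeps: the junior adjuster wins 1 of 2 groups, the remote team wins 1. The remote team wins overall but not every group — no Simpson reversal.

No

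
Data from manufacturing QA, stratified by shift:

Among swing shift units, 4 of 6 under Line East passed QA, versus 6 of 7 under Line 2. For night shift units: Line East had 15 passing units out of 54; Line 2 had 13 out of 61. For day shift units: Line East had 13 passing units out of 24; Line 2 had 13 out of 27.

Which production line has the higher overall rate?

Swing shift: Line East 4/6 = 66.7%, Line 2 6/7 = 85.7% → Line 2
Night shift: Line East 15/54 = 27.8%, Line 2 13/61 = 21.3% → Line East
Day shift: Line East 13/24 = 54.2%, Line 2 13/27 = 48.1% → Line East
Overall: Line East 32/84 = 38.1%, Line 2 32/95 = 33.7% → Line East
(Neither sweeps every shift group, but Line East has the higher pooled rate.)

Line East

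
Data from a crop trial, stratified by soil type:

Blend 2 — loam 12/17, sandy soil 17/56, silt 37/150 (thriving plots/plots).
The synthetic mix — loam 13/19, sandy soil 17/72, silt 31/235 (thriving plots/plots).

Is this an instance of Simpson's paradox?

Loam: Blend 2 12/17 = 70.6%, the synthetic mix 13/19 = 68.4% → Blend 2
Sandy soil: Blend 2 17/56 = 30.4%, the synthetic mix 17/72 = 23.6% → Blend 2
Silt: Blend 2 37/150 = 24.7%, the synthetic mix 31/235 = 13.2% → Blend 2
Overall: Blend 2 66/223 = 29.6%, the synthetic mix 61/326 = 18.7% → Blend 2
Blend 2 wins overall and in every soil group — no reversal.

No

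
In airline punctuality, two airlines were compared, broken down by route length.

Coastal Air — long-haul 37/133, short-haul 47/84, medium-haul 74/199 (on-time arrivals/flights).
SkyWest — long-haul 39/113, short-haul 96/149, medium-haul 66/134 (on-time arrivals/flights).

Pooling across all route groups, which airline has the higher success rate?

SkyWest

Long-haul: Coastal Air 37/133 = 27.8%, SkyWest 39/113 = 34.5% → SkyWest
Short-haul: Coastal Air 47/84 = 56.0%, SkyWest 96/149 = 64.4% → SkyWest
Medium-haul: Coastal Air 74/199 = 37.2%, SkyWest 66/134 = 49.3% → SkyWest
Overall: Coastal Air 158/416 = 38.0%, SkyWest 201/396 = 50.8% → SkyWest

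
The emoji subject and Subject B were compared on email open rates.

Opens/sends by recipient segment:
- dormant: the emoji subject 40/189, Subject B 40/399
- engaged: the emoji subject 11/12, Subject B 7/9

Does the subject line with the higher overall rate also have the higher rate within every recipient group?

Dormant: the emoji subject 40/189 = 21.2%, Subject B 40/399 = 10.0% → the emoji subject
Engaged: the emoji subject 11/12 = 91.7%, Subject B 7/9 = 77.8% → the emoji subject
Overall: the emoji subject 51/201 = 25.4%, Subject B 47/408 = 11.5% → the emoji subject
The emoji subject wins overall and in every recipient group — no reversal.

Yes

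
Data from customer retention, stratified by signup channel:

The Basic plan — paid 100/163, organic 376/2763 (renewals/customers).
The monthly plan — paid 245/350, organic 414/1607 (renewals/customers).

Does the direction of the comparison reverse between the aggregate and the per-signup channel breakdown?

Paid: the Basic plan 100/163 = 61.3%, the monthly plan 245/350 = 70.0% → the monthly plan
Organic: the Basic plan 376/2763 = 13.6%, the monthly plan 414/1607 = 25.8% → the monthly plan
Overall: the Basic plan 476/2926 = 16.3%, the monthly plan 659/1957 = 33.7% → the monthly plan
The monthly plan wins overall and in every signup group — no reversal.

No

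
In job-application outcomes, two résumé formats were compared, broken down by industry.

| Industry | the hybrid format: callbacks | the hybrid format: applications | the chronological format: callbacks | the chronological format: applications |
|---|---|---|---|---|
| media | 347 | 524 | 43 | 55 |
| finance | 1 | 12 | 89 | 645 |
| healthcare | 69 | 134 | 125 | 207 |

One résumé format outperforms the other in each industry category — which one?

Media: the hybrid format 347/524 = 66.2%, the chronological format 43/55 = 78.2% → the chronological format
Finance: the hybrid format 1/12 = 8.3%, the chronological format 89/645 = 13.8% → the chronological format
Healthcare: the hybrid format 69/134 = 51.5%, the chronological format 125/207 = 60.4% → the chronological format
The chronological format has the higher rate in all 3 groups.

the chronological format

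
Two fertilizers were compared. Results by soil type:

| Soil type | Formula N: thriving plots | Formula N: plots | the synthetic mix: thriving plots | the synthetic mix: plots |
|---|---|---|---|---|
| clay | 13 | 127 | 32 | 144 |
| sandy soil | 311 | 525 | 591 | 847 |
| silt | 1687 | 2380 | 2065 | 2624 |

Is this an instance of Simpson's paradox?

No

Clay: Formula N 13/127 = 10.2%, the synthetic mix 32/144 = 22.2% → the synthetic mix
Sandy soil: Formula N 311/525 = 59.2%, the synthetic mix 591/847 = 69.8% → the synthetic mix
Silt: Formula N 1687/2380 = 70.9%, the synthetic mix 2065/2624 = 78.7% → the synthetic mix
Overall: Formula N 2011/3032 = 66.3%, the synthetic mix 2688/3615 = 74.4% → the synthetic mix
The synthetic mix wins overall and in every soil group — no reversal.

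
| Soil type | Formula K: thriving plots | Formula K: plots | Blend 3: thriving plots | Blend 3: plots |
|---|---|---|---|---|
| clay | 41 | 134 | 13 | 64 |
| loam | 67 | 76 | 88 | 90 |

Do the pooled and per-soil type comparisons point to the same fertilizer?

No

Clay: Formula K 41/134 = 30.6%, Blend 3 13/64 = 20.3% → Formula K
Loam: Formula K 67/76 = 88.2%, Blend 3 88/90 = 97.8% → Blend 3
Overall: Formula K 108/210 = 51.4%, Blend 3 101/154 = 65.6% → Blend 3
Neither sweeps: Formula K wins 1 of 2 groups, Blend 3 wins 1. Blend 3 wins overall but not every group — no Simpson reversal.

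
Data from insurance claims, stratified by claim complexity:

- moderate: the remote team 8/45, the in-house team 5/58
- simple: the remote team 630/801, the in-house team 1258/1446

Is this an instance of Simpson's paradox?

Moderate: the remote team 8/45 = 17.8%, the in-house team 5/58 = 8.6% → the remote team
Simple: the remote team 630/801 = 78.7%, the in-house team 1258/1446 = 87.0% → the in-house team
Overall: the remote team 638/846 = 75.4%, the in-house team 1263/1504 = 84.0% → the in-house team
Neither sweeps: the remote team wins 1 of 2 groups, the in-house team wins 1. The in-house team wins overall but not every group — no Simpson reversal.

No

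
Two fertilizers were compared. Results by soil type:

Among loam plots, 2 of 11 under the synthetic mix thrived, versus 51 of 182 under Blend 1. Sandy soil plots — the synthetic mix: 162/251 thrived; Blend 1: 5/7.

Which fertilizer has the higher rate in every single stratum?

Loam: the synthetic mix 2/11 = 18.2%, Blend 1 51/182 = 28.0% → Blend 1
Sandy soil: the synthetic mix 162/251 = 64.5%, Blend 1 5/7 = 71.4% → Blend 1
Blend 1 has the higher rate in both groups.

Blend 1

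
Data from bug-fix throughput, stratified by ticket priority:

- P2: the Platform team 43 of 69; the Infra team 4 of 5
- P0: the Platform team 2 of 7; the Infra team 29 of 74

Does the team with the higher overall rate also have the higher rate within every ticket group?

No

P2: the Platform team 43/69 = 62.3%, the Infra team 4/5 = 80.0% → the Infra team
P0: the Platform team 2/7 = 28.6%, the Infra team 29/74 = 39.2% → the Infra team
Overall: the Platform team 45/76 = 59.2%, the Infra team 33/79 = 41.8% → the Platform team
The Infra team wins each ticket group but the Platform team wins overall — the comparison reverses. The Infra team's tickets skew toward P0, which has a lower base rate.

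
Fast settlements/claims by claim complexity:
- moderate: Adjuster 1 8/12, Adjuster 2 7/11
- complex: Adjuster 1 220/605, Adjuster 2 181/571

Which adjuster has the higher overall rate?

Adjuster 1

Moderate: Adjuster 1 8/12 = 66.7%, Adjuster 2 7/11 = 63.6% → Adjuster 1
Complex: Adjuster 1 220/605 = 36.4%, Adjuster 2 181/571 = 31.7% → Adjuster 1
Overall: Adjuster 1 228/617 = 37.0%, Adjuster 2 188/582 = 32.3% → Adjuster 1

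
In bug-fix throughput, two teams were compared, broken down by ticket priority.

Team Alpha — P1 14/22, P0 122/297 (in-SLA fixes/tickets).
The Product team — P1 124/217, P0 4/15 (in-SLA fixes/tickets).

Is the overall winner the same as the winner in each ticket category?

No

P1: Team Alpha 14/22 = 63.6%, the Product team 124/217 = 57.1% → Team Alpha
P0: Team Alpha 122/297 = 41.1%, the Product team 4/15 = 26.7% → Team Alpha
Overall: Team Alpha 136/319 = 42.6%, the Product team 128/232 = 55.2% → the Product team
Team Alpha wins each ticket group but the Product team wins overall — the comparison reverses. Team Alpha's tickets skew toward P0, which has a lower base rate.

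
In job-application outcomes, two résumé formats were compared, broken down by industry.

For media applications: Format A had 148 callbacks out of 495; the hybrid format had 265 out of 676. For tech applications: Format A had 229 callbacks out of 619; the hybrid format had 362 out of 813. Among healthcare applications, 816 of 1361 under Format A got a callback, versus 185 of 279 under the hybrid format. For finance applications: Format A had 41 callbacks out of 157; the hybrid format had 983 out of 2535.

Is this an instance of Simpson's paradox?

Yes

Media: Format A 148/495 = 29.9%, the hybrid format 265/676 = 39.2% → the hybrid format
Tech: Format A 229/619 = 37.0%, the hybrid format 362/813 = 44.5% → the hybrid format
Healthcare: Format A 816/1361 = 60.0%, the hybrid format 185/279 = 66.3% → the hybrid format
Finance: Format A 41/157 = 26.1%, the hybrid format 983/2535 = 38.8% → the hybrid format
Overall: Format A 1234/2632 = 46.9%, the hybrid format 1795/4303 = 41.7% → Format A
The hybrid format wins each industry group but Format A wins overall — the comparison reverses. The hybrid format's applications skew toward finance, which has a lower base rate.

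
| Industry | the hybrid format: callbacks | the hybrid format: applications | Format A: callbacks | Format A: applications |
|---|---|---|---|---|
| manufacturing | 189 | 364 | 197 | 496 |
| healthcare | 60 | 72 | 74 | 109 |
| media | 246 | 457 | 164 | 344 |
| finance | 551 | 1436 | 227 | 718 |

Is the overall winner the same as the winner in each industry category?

Yes

Manufacturing: the hybrid format 189/364 = 51.9%, Format A 197/496 = 39.7% → the hybrid format
Healthcare: the hybrid format 60/72 = 83.3%, Format A 74/109 = 67.9% → the hybrid format
Media: the hybrid format 246/457 = 53.8%, Format A 164/344 = 47.7% → the hybrid format
Finance: the hybrid format 551/1436 = 38.4%, Format A 227/718 = 31.6% → the hybrid format
Overall: the hybrid format 1046/2329 = 44.9%, Format A 662/1667 = 39.7% → the hybrid format
The hybrid format wins overall and in every industry group — no reversal.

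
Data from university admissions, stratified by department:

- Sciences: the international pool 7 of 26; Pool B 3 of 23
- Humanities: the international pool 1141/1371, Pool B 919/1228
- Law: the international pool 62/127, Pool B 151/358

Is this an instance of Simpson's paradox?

Sciences: the international pool 7/26 = 26.9%, Pool B 3/23 = 13.0% → the international pool
Humanities: the international pool 1141/1371 = 83.2%, Pool B 919/1228 = 74.8% → the international pool
Law: the international pool 62/127 = 48.8%, Pool B 151/358 = 42.2% → the international pool
Overall: the international pool 1210/1524 = 79.4%, Pool B 1073/1609 = 66.7% → the international pool
The international pool wins overall and in every department group — no reversal.

No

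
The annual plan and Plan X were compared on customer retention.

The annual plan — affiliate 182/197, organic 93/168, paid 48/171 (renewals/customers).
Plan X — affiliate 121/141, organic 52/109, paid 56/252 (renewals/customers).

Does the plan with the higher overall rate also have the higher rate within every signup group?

Affiliate: the annual plan 182/197 = 92.4%, Plan X 121/141 = 85.8% → the annual plan
Organic: the annual plan 93/168 = 55.4%, Plan X 52/109 = 47.7% → the annual plan
Paid: the annual plan 48/171 = 28.1%, Plan X 56/252 = 22.2% → the annual plan
Overall: the annual plan 323/536 = 60.3%, Plan X 229/502 = 45.6% → the annual plan
The annual plan wins overall and in every signup group — no reversal.

Yes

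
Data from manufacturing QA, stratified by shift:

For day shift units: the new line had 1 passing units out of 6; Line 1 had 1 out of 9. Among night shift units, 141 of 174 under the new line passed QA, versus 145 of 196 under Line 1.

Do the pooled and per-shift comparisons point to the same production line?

Day shift: the new line 1/6 = 16.7%, Line 1 1/9 = 11.1% → the new line
Night shift: the new line 141/174 = 81.0%, Line 1 145/196 = 74.0% → the new line
Overall: the new line 142/180 = 78.9%, Line 1 146/205 = 71.2% → the new line
The new line wins overall and in every shift group — no reversal.

Yes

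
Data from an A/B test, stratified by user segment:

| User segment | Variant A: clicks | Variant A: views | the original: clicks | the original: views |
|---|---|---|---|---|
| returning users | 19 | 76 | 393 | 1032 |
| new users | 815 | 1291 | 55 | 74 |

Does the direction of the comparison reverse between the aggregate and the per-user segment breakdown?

Returning users: Variant A 19/76 = 25.0%, the original 393/1032 = 38.1% → the original
New users: Variant A 815/1291 = 63.1%, the original 55/74 = 74.3% → the original
Overall: Variant A 834/1367 = 61.0%, the original 448/1106 = 40.5% → Variant A
The original wins each user group but Variant A wins overall — the comparison reverses. The original's views skew toward returning users, which has a lower base rate.

Yes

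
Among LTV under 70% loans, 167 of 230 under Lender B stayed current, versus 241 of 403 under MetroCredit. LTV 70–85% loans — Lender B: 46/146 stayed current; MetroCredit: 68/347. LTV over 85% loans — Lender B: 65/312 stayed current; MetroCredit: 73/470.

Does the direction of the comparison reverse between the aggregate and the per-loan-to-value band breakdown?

No

LTV under 70%: Lender B 167/230 = 72.6%, MetroCredit 241/403 = 59.8% → Lender B
LTV 70–85%: Lender B 46/146 = 31.5%, MetroCredit 68/347 = 19.6% → Lender B
LTV over 85%: Lender B 65/312 = 20.8%, MetroCredit 73/470 = 15.5% → Lender B
Overall: Lender B 278/688 = 40.4%, MetroCredit 382/1220 = 31.3% → Lender B
Lender B wins overall and in every loan-to-value group — no reversal.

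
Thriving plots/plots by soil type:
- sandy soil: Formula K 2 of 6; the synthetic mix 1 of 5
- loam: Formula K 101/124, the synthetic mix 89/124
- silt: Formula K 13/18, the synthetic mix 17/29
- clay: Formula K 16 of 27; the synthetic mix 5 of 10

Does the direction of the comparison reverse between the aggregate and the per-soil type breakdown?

Sandy soil: Formula K 2/6 = 33.3%, the synthetic mix 1/5 = 20.0% → Formula K
Loam: Formula K 101/124 = 81.5%, the synthetic mix 89/124 = 71.8% → Formula K
Silt: Formula K 13/18 = 72.2%, the synthetic mix 17/29 = 58.6% → Formula K
Clay: Formula K 16/27 = 59.3%, the synthetic mix 5/10 = 50.0% → Formula K
Overall: Formula K 132/175 = 75.4%, the synthetic mix 112/168 = 66.7% → Formula K
Formula K wins overall and in every soil group — no reversal.

No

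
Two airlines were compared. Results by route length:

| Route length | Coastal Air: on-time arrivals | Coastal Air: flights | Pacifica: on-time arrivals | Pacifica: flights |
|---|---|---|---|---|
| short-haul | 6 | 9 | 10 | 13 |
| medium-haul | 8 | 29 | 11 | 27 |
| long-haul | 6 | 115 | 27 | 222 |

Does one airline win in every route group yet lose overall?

No

Short-haul: Coastal Air 6/9 = 66.7%, Pacifica 10/13 = 76.9% → Pacifica
Medium-haul: Coastal Air 8/29 = 27.6%, Pacifica 11/27 = 40.7% → Pacifica
Long-haul: Coastal Air 6/115 = 5.2%, Pacifica 27/222 = 12.2% → Pacifica
Overall: Coastal Air 20/153 = 13.1%, Pacifica 48/262 = 18.3% → Pacifica
Pacifica wins overall and in every route group — no reversal.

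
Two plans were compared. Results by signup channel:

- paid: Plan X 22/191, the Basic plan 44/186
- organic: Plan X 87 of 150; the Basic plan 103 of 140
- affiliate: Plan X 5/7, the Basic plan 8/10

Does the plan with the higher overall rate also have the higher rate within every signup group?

Paid: Plan X 22/191 = 11.5%, the Basic plan 44/186 = 23.7% → the Basic plan
Organic: Plan X 87/150 = 58.0%, the Basic plan 103/140 = 73.6% → the Basic plan
Affiliate: Plan X 5/7 = 71.4%, the Basic plan 8/10 = 80.0% → the Basic plan
Overall: Plan X 114/348 = 32.8%, the Basic plan 155/336 = 46.1% → the Basic plan
The Basic plan wins overall and in every signup group — no reversal.

Yes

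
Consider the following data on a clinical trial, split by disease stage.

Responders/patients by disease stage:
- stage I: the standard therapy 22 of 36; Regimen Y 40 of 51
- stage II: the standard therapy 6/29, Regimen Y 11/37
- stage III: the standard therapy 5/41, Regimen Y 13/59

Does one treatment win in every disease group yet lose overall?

Stage I: the standard therapy 22/36 = 61.1%, Regimen Y 40/51 = 78.4% → Regimen Y
Stage II: the standard therapy 6/29 = 20.7%, Regimen Y 11/37 = 29.7% → Regimen Y
Stage III: the standard therapy 5/41 = 12.2%, Regimen Y 13/59 = 22.0% → Regimen Y
Overall: the standard therapy 33/106 = 31.1%, Regimen Y 64/147 = 43.5% → Regimen Y
Regimen Y wins overall and in every disease group — no reversal.

No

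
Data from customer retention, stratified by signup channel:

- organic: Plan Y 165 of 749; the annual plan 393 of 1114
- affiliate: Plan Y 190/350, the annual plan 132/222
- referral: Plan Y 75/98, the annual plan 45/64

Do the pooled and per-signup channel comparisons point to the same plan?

No

Organic: Plan Y 165/749 = 22.0%, the annual plan 393/1114 = 35.3% → the annual plan
Affiliate: Plan Y 190/350 = 54.3%, the annual plan 132/222 = 59.5% → the annual plan
Referral: Plan Y 75/98 = 76.5%, the annual plan 45/64 = 70.3% → Plan Y
Overall: Plan Y 430/1197 = 35.9%, the annual plan 570/1400 = 40.7% → the annual plan
Neither sweeps: Plan Y wins 1 of 3 groups, the annual plan wins 2. The annual plan wins overall but not every group — no Simpson reversal.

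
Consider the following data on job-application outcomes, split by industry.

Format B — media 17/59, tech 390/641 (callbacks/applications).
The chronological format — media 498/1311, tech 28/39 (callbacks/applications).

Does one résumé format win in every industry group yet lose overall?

Yes

Media: Format B 17/59 = 28.8%, the chronological format 498/1311 = 38.0% → the chronological format
Tech: Format B 390/641 = 60.8%, the chronological format 28/39 = 71.8% → the chronological format
Overall: Format B 407/700 = 58.1%, the chronological format 526/1350 = 39.0% → Format B
The chronological format wins each industry group but Format B wins overall — the comparison reverses. The chronological format's applications skew toward media, which has a lower base rate.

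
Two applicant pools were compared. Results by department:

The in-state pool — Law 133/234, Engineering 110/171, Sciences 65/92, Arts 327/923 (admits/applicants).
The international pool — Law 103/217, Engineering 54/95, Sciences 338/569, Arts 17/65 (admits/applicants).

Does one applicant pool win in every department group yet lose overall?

Law: the in-state pool 133/234 = 56.8%, the international pool 103/217 = 47.5% → the in-state pool
Engineering: the in-state pool 110/171 = 64.3%, the international pool 54/95 = 56.8% → the in-state pool
Sciences: the in-state pool 65/92 = 70.7%, the international pool 338/569 = 59.4% → the in-state pool
Arts: the in-state pool 327/923 = 35.4%, the international pool 17/65 = 26.2% → the in-state pool
Overall: the in-state pool 635/1420 = 44.7%, the international pool 512/946 = 54.1% → the international pool
The in-state pool wins each department group but the international pool wins overall — the comparison reverses. The in-state pool's applicants skew toward Arts, which has a lower base rate.

Yes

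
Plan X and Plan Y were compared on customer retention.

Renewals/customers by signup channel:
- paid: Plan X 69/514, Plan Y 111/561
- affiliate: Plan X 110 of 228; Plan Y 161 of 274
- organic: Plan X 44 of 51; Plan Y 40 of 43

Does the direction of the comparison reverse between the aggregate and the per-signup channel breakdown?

Paid: Plan X 69/514 = 13.4%, Plan Y 111/561 = 19.8% → Plan Y
Affiliate: Plan X 110/228 = 48.2%, Plan Y 161/274 = 58.8% → Plan Y
Organic: Plan X 44/51 = 86.3%, Plan Y 40/43 = 93.0% → Plan Y
Overall: Plan X 223/793 = 28.1%, Plan Y 312/878 = 35.5% → Plan Y
Plan Y wins overall and in every signup group — no reversal.

No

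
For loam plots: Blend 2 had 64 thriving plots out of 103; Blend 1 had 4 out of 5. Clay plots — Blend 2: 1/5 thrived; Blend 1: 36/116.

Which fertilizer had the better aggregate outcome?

Loam: Blend 2 64/103 = 62.1%, Blend 1 4/5 = 80.0% → Blend 1
Clay: Blend 2 1/5 = 20.0%, Blend 1 36/116 = 31.0% → Blend 1
Overall: Blend 2 65/108 = 60.2%, Blend 1 40/121 = 33.1% → Blend 2
(Blend 1 wins every soil group but Blend 2 wins overall — Blend 1's plots skew toward the low-rate clay group.)

Blend 2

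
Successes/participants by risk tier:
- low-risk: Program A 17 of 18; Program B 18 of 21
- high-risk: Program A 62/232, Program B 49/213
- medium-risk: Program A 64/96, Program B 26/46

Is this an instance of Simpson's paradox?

No

Low-risk: Program A 17/18 = 94.4%, Program B 18/21 = 85.7% → Program A
High-risk: Program A 62/232 = 26.7%, Program B 49/213 = 23.0% → Program A
Medium-risk: Program A 64/96 = 66.7%, Program B 26/46 = 56.5% → Program A
Overall: Program A 143/346 = 41.3%, Program B 93/280 = 33.2% → Program A
Program A wins overall and in every risk group — no reversal.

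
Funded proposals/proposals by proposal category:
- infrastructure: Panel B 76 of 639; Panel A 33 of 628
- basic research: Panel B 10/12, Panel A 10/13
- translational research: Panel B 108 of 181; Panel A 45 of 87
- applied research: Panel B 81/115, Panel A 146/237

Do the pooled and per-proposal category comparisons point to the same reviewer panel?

Infrastructure: Panel B 76/639 = 11.9%, Panel A 33/628 = 5.3% → Panel B
Basic research: Panel B 10/12 = 83.3%, Panel A 10/13 = 76.9% → Panel B
Translational research: Panel B 108/181 = 59.7%, Panel A 45/87 = 51.7% → Panel B
Applied research: Panel B 81/115 = 70.4%, Panel A 146/237 = 61.6% → Panel B
Overall: Panel B 275/947 = 29.0%, Panel A 234/965 = 24.2% → Panel B
Panel B wins overall and in every proposal group — no reversal.

Yes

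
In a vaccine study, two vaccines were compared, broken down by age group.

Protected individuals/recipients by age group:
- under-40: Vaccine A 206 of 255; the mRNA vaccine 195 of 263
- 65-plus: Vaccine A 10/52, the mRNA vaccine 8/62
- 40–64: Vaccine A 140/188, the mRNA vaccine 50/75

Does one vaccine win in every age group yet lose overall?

Under-40: Vaccine A 206/255 = 80.8%, the mRNA vaccine 195/263 = 74.1% → Vaccine A
65-plus: Vaccine A 10/52 = 19.2%, the mRNA vaccine 8/62 = 12.9% → Vaccine A
40–64: Vaccine A 140/188 = 74.5%, the mRNA vaccine 50/75 = 66.7% → Vaccine A
Overall: Vaccine A 356/495 = 71.9%, the mRNA vaccine 253/400 = 63.2% → Vaccine A
Vaccine A wins overall and in every age group — no reversal.

No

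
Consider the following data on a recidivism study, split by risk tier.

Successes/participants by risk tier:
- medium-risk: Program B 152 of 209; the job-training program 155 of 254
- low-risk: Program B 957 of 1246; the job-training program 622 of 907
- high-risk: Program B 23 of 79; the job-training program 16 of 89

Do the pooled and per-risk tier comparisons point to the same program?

Yes

Medium-risk: Program B 152/209 = 72.7%, the job-training program 155/254 = 61.0% → Program B
Low-risk: Program B 957/1246 = 76.8%, the job-training program 622/907 = 68.6% → Program B
High-risk: Program B 23/79 = 29.1%, the job-training program 16/89 = 18.0% → Program B
Overall: Program B 1132/1534 = 73.8%, the job-training program 793/1250 = 63.4% → Program B
Program B wins overall and in every risk group — no reversal.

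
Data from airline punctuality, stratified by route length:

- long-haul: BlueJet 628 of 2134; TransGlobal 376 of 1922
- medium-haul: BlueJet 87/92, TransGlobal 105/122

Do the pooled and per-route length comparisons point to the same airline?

Long-haul: BlueJet 628/2134 = 29.4%, TransGlobal 376/1922 = 19.6% → BlueJet
Medium-haul: BlueJet 87/92 = 94.6%, TransGlobal 105/122 = 86.1% → BlueJet
Overall: BlueJet 715/2226 = 32.1%, TransGlobal 481/2044 = 23.5% → BlueJet
BlueJet wins overall and in every route group — no reversal.

Yes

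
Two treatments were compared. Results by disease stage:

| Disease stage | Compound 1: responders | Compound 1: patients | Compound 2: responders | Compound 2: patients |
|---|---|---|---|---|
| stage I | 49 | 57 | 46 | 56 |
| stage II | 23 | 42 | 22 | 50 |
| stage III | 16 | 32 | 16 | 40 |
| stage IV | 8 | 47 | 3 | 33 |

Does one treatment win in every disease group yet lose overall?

No

Stage I: Compound 1 49/57 = 86.0%, Compound 2 46/56 = 82.1% → Compound 1
Stage II: Compound 1 23/42 = 54.8%, Compound 2 22/50 = 44.0% → Compound 1
Stage III: Compound 1 16/32 = 50.0%, Compound 2 16/40 = 40.0% → Compound 1
Stage IV: Compound 1 8/47 = 17.0%, Compound 2 3/33 = 9.1% → Compound 1
Overall: Compound 1 96/178 = 53.9%, Compound 2 87/179 = 48.6% → Compound 1
Compound 1 wins overall and in every disease group — no reversal.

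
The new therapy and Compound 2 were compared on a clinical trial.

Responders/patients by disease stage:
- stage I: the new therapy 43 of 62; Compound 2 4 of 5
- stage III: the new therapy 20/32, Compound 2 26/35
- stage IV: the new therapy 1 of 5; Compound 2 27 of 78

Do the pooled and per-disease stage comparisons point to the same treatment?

Stage I: the new therapy 43/62 = 69.4%, Compound 2 4/5 = 80.0% → Compound 2
Stage III: the new therapy 20/32 = 62.5%, Compound 2 26/35 = 74.3% → Compound 2
Stage IV: the new therapy 1/5 = 20.0%, Compound 2 27/78 = 34.6% → Compound 2
Overall: the new therapy 64/99 = 64.6%, Compound 2 57/118 = 48.3% → the new therapy
Compound 2 wins each disease group but the new therapy wins overall — the comparison reverses. Compound 2's patients skew toward stage IV, which has a lower base rate.

No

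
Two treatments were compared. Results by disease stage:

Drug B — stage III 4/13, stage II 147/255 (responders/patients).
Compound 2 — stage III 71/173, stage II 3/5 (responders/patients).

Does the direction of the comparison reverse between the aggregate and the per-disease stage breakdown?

Stage III: Drug B 4/13 = 30.8%, Compound 2 71/173 = 41.0% → Compound 2
Stage II: Drug B 147/255 = 57.6%, Compound 2 3/5 = 60.0% → Compound 2
Overall: Drug B 151/268 = 56.3%, Compound 2 74/178 = 41.6% → Drug B
Compound 2 wins each disease group but Drug B wins overall — the comparison reverses. Compound 2's patients skew toward stage III, which has a lower base rate.

Yes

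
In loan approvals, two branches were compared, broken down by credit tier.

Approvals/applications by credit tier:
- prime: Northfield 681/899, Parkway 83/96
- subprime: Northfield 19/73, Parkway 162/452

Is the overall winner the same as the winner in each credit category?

No

Prime: Northfield 681/899 = 75.8%, Parkway 83/96 = 86.5% → Parkway
Subprime: Northfield 19/73 = 26.0%, Parkway 162/452 = 35.8% → Parkway
Overall: Northfield 700/972 = 72.0%, Parkway 245/548 = 44.7% → Northfield
Parkway wins each credit group but Northfield wins overall — the comparison reverses. Parkway's applications skew toward subprime, which has a lower base rate.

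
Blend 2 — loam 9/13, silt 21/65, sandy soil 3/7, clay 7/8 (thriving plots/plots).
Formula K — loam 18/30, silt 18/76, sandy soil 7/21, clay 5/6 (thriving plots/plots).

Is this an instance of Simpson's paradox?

Loam: Blend 2 9/13 = 69.2%, Formula K 18/30 = 60.0% → Blend 2
Silt: Blend 2 21/65 = 32.3%, Formula K 18/76 = 23.7% → Blend 2
Sandy soil: Blend 2 3/7 = 42.9%, Formula K 7/21 = 33.3% → Blend 2
Clay: Blend 2 7/8 = 87.5%, Formula K 5/6 = 83.3% → Blend 2
Overall: Blend 2 40/93 = 43.0%, Formula K 48/133 = 36.1% → Blend 2
Blend 2 wins overall and in every soil group — no reversal.

No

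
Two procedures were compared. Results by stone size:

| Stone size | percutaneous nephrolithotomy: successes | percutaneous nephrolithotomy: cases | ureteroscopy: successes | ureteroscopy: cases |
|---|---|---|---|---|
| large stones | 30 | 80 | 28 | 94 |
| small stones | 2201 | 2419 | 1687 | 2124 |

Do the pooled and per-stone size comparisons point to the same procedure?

Large stones: percutaneous nephrolithotomy 30/80 = 37.5%, ureteroscopy 28/94 = 29.8% → percutaneous nephrolithotomy
Small stones: percutaneous nephrolithotomy 2201/2419 = 91.0%, ureteroscopy 1687/2124 = 79.4% → percutaneous nephrolithotomy
Overall: percutaneous nephrolithotomy 2231/2499 = 89.3%, ureteroscopy 1715/2218 = 77.3% → percutaneous nephrolithotomy
Percutaneous nephrolithotomy wins overall and in every stone group — no reversal.

Yes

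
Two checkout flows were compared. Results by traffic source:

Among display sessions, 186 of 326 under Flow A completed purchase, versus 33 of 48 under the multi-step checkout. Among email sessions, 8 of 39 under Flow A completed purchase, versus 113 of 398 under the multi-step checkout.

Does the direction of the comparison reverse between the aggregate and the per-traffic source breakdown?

Display: Flow A 186/326 = 57.1%, the multi-step checkout 33/48 = 68.8% → the multi-step checkout
Email: Flow A 8/39 = 20.5%, the multi-step checkout 113/398 = 28.4% → the multi-step checkout
Overall: Flow A 194/365 = 53.2%, the multi-step checkout 146/446 = 32.7% → Flow A
The multi-step checkout wins each traffic group but Flow A wins overall — the comparison reverses. The multi-step checkout's sessions skew toward email, which has a lower base rate.

Yes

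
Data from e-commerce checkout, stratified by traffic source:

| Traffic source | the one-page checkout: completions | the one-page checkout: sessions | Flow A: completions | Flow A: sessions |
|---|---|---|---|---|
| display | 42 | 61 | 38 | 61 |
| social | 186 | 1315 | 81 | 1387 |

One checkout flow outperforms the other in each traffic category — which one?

the one-page checkout

Display: the one-page checkout 42/61 = 68.9%, Flow A 38/61 = 62.3% → the one-page checkout
Social: the one-page checkout 186/1315 = 14.1%, Flow A 81/1387 = 5.8% → the one-page checkout
The one-page checkout has the higher rate in both groups.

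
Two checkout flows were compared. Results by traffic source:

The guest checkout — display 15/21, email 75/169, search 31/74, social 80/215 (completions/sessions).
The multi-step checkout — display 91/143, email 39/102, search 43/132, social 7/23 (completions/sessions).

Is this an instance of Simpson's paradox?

Display: the guest checkout 15/21 = 71.4%, the multi-step checkout 91/143 = 63.6% → the guest checkout
Email: the guest checkout 75/169 = 44.4%, the multi-step checkout 39/102 = 38.2% → the guest checkout
Search: the guest checkout 31/74 = 41.9%, the multi-step checkout 43/132 = 32.6% → the guest checkout
Social: the guest checkout 80/215 = 37.2%, the multi-step checkout 7/23 = 30.4% → the guest checkout
Overall: the guest checkout 201/479 = 42.0%, the multi-step checkout 180/400 = 45.0% → the multi-step checkout
The guest checkout wins each traffic group but the multi-step checkout wins overall — the comparison reverses. The guest checkout's sessions skew toward social, which has a lower base rate.

Yes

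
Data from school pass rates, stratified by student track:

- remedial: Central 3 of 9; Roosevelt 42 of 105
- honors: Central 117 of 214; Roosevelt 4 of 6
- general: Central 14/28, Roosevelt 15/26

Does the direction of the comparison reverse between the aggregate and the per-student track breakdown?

Yes

Remedial: Central 3/9 = 33.3%, Roosevelt 42/105 = 40.0% → Roosevelt
Honors: Central 117/214 = 54.7%, Roosevelt 4/6 = 66.7% → Roosevelt
General: Central 14/28 = 50.0%, Roosevelt 15/26 = 57.7% → Roosevelt
Overall: Central 134/251 = 53.4%, Roosevelt 61/137 = 44.5% → Central
Roosevelt wins each student group but Central wins overall — the comparison reverses. Roosevelt's students skew toward remedial, which has a lower base rate.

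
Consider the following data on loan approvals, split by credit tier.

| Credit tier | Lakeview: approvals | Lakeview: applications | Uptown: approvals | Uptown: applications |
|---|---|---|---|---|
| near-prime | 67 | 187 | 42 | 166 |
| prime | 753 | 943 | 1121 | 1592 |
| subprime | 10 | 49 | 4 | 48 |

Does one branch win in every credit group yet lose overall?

Near-prime: Lakeview 67/187 = 35.8%, Uptown 42/166 = 25.3% → Lakeview
Prime: Lakeview 753/943 = 79.9%, Uptown 1121/1592 = 70.4% → Lakeview
Subprime: Lakeview 10/49 = 20.4%, Uptown 4/48 = 8.3% → Lakeview
Overall: Lakeview 830/1179 = 70.4%, Uptown 1167/1806 = 64.6% → Lakeview
Lakeview wins overall and in every credit group — no reversal.

No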